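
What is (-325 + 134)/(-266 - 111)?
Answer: 191/377 ≈ 0.50663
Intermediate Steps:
(-325 + 134)/(-266 - 111) = -191/(-377) = -191*(-1/377) = 191/377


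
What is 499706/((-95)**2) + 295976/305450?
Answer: 3106127622/55133725 ≈ 56.338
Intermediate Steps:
499706/((-95)**2) + 295976/305450 = 499706/9025 + 295976*(1/305450) = 499706*(1/9025) + 147988/152725 = 499706/9025 + 147988/152725 = 3106127622/55133725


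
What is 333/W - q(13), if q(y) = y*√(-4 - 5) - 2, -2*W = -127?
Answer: 920/127 - 39*I ≈ 7.2441 - 39.0*I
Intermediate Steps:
W = 127/2 (W = -½*(-127) = 127/2 ≈ 63.500)
q(y) = -2 + 3*I*y (q(y) = y*√(-9) - 2 = y*(3*I) - 2 = 3*I*y - 2 = -2 + 3*I*y)
333/W - q(13) = 333/(127/2) - (-2 + 3*I*13) = 333*(2/127) - (-2 + 39*I) = 666/127 + (2 - 39*I) = 920/127 - 39*I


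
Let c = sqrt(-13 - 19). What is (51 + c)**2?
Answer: 2569 + 408*I*sqrt(2) ≈ 2569.0 + 577.0*I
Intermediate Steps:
c = 4*I*sqrt(2) (c = sqrt(-32) = 4*I*sqrt(2) ≈ 5.6569*I)
(51 + c)**2 = (51 + 4*I*sqrt(2))**2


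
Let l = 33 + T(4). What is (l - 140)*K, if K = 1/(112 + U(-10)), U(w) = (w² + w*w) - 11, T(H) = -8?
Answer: -115/301 ≈ -0.38206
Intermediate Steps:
U(w) = -11 + 2*w² (U(w) = (w² + w²) - 11 = 2*w² - 11 = -11 + 2*w²)
K = 1/301 (K = 1/(112 + (-11 + 2*(-10)²)) = 1/(112 + (-11 + 2*100)) = 1/(112 + (-11 + 200)) = 1/(112 + 189) = 1/301 ≈ 0.0033223)
l = 25 (l = 33 - 8 = 25)
(l - 140)*K = (25 - 140)*(1/301) = -115*1/301 = -115/301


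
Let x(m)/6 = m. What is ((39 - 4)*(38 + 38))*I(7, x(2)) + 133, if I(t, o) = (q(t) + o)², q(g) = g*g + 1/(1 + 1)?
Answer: 10060918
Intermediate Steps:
q(g) = ½ + g² (q(g) = g² + 1/2 = g² + ½ = ½ + g²)
x(m) = 6*m
I(t, o) = (½ + o + t²)² (I(t, o) = ((½ + t²) + o)² = (½ + o + t²)²)
((39 - 4)*(38 + 38))*I(7, x(2)) + 133 = ((39 - 4)*(38 + 38))*((1 + 2*(6*2) + 2*7²)²/4) + 133 = (35*76)*((1 + 2*12 + 2*49)²/4) + 133 = 2660*((1 + 24 + 98)²/4) + 133 = 2660*((¼)*123²) + 133 = 2660*((¼)*15129) + 133 = 2660*(15129/4) + 133 = 10060785 + 133 = 10060918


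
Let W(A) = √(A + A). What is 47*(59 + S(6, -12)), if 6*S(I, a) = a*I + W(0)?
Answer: 2209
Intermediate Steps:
W(A) = √2*√A (W(A) = √(2*A) = √2*√A)
S(I, a) = I*a/6 (S(I, a) = (a*I + √2*√0)/6 = (I*a + √2*0)/6 = (I*a + 0)/6 = (I*a)/6 = I*a/6)
47*(59 + S(6, -12)) = 47*(59 + (⅙)*6*(-12)) = 47*(59 - 12) = 47*47 = 2209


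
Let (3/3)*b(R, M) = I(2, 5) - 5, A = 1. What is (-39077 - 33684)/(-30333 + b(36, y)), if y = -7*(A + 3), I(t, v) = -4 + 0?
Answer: 5597/2334 ≈ 2.3980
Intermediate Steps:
I(t, v) = -4
y = -28 (y = -7*(1 + 3) = -7*4 = -28)
b(R, M) = -9 (b(R, M) = -4 - 5 = -9)
(-39077 - 33684)/(-30333 + b(36, y)) = (-39077 - 33684)/(-30333 - 9) = -72761/(-30342) = -72761*(-1/30342) = 5597/2334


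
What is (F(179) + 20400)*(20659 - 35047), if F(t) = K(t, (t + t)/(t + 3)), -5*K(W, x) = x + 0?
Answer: -133546840548/455 ≈ -2.9351e+8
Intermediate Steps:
K(W, x) = -x/5 (K(W, x) = -(x + 0)/5 = -x/5)
F(t) = -2*t/(5*(3 + t)) (F(t) = -(t + t)/(5*(t + 3)) = -2*t/(5*(3 + t)))
(F(179) + 20400)*(20659 - 35047) = (-2*179/(15 + 5*179) + 20400)*(20659 - 35047) = (-2*179/(15 + 895) + 20400)*(-14388) = (-2*179/910 + 20400)*(-14388) = (-2*179*1/910 + 20400)*(-14388) = (-179/455 + 20400)*(-14388) = (9281821/455)*(-14388) = -133546840548/455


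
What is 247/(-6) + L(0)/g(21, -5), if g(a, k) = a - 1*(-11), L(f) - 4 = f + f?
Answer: -985/24 ≈ -41.042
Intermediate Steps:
L(f) = 4 + 2*f (L(f) = 4 + (f + f) = 4 + 2*f)
g(a, k) = 11 + a (g(a, k) = a + 11 = 11 + a)
247/(-6) + L(0)/g(21, -5) = 247/(-6) + (4 + 2*0)/(11 + 21) = 247*(-⅙) + (4 + 0)/32 = -247/6 + 4*(1/32) = -247/6 + ⅛ = -985/24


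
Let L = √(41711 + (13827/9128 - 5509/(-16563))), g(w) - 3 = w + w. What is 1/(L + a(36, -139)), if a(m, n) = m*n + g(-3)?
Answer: -756993629448/3783960659716879 - 2*√238363147689481382862/3783960659716879 ≈ -0.00020821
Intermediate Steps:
g(w) = 3 + 2*w (g(w) = 3 + (w + w) = 3 + 2*w)
L = √238363147689481382862/75593532 (L = √(41711 + (13827*(1/9128) - 5509*(-1/16563))) = √(41711 + (13827/9128 + 5509/16563)) = √(41711 + 279302753/151187064) = √(6306442929257/151187064) = √238363147689481382862/75593532 ≈ 204.24)
a(m, n) = -3 + m*n (a(m, n) = m*n + (3 + 2*(-3)) = m*n + (3 - 6) = m*n - 3 = -3 + m*n)
1/(L + a(36, -139)) = 1/(√238363147689481382862/75593532 + (-3 + 36*(-139))) = 1/(√238363147689481382862/75593532 + (-3 - 5004)) = 1/(√238363147689481382862/75593532 - 5007) = 1/(-5007 + √238363147689481382862/75593532)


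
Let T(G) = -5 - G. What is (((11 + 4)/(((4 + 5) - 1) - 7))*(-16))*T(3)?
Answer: 1920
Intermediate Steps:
(((11 + 4)/(((4 + 5) - 1) - 7))*(-16))*T(3) = (((11 + 4)/(((4 + 5) - 1) - 7))*(-16))*(-5 - 1*3) = ((15/((9 - 1) - 7))*(-16))*(-5 - 3) = ((15/(8 - 7))*(-16))*(-8) = ((15/1)*(-16))*(-8) = ((15*1)*(-16))*(-8) = (15*(-16))*(-8) = -240*(-8) = 1920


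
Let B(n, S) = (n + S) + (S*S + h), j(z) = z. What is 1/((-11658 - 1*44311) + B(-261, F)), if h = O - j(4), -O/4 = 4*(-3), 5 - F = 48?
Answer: -1/54380 ≈ -1.8389e-5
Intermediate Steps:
F = -43 (F = 5 - 1*48 = 5 - 48 = -43)
O = 48 (O = -16*(-3) = -4*(-12) = 48)
h = 44 (h = 48 - 1*4 = 48 - 4 = 44)
B(n, S) = 44 + S + n + S² (B(n, S) = (n + S) + (S*S + 44) = (S + n) + (S² + 44) = (S + n) + (44 + S²) = 44 + S + n + S²)
1/((-11658 - 1*44311) + B(-261, F)) = 1/((-11658 - 1*44311) + (44 - 43 - 261 + (-43)²)) = 1/((-11658 - 44311) + (44 - 43 - 261 + 1849)) = 1/(-55969 + 1589) = 1/(-54380) = -1/54380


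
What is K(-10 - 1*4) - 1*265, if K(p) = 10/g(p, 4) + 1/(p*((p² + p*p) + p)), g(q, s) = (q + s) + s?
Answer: -1411201/5292 ≈ -266.67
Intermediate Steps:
g(q, s) = q + 2*s
K(p) = 10/(8 + p) + 1/(p*(p + 2*p²)) (K(p) = 10/(p + 2*4) + 1/(p*((p² + p*p) + p)) = 10/(p + 8) + 1/(p*((p² + p²) + p)) = 10/(8 + p) + 1/(p*(2*p² + p)) = 10/(8 + p) + 1/(p*(p + 2*p²)))
K(-10 - 1*4) - 1*265 = (8 + (-10 - 1*4) + 10*(-10 - 1*4)² + 20*(-10 - 1*4)³)/((-10 - 1*4)²*(1 + 2*(-10 - 1*4))*(8 + (-10 - 1*4))) - 1*265 = (8 + (-10 - 4) + 10*(-10 - 4)² + 20*(-10 - 4)³)/((-10 - 4)²*(1 + 2*(-10 - 4))*(8 + (-10 - 4))) - 265 = (8 - 14 + 10*(-14)² + 20*(-14)³)/((-14)²*(1 + 2*(-14))*(8 - 14)) - 265 = (1/196)*(8 - 14 + 10*196 + 20*(-2744))/((1 - 28)*(-6)) - 265 = (1/196)*(-⅙)*(8 - 14 + 1960 - 54880)/(-27) - 265 = (1/196)*(-1/27)*(-⅙)*(-52926) - 265 = -8821/5292 - 265 = -1411201/5292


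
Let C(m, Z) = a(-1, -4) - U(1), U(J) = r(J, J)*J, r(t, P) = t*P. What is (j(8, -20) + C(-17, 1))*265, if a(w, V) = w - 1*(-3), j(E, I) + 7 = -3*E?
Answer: -7950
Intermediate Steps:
j(E, I) = -7 - 3*E
a(w, V) = 3 + w (a(w, V) = w + 3 = 3 + w)
r(t, P) = P*t
U(J) = J**3 (U(J) = (J*J)*J = J**2*J = J**3)
C(m, Z) = 1 (C(m, Z) = (3 - 1) - 1*1**3 = 2 - 1*1 = 2 - 1 = 1)
(j(8, -20) + C(-17, 1))*265 = ((-7 - 3*8) + 1)*265 = ((-7 - 24) + 1)*265 = (-31 + 1)*265 = -30*265 = -7950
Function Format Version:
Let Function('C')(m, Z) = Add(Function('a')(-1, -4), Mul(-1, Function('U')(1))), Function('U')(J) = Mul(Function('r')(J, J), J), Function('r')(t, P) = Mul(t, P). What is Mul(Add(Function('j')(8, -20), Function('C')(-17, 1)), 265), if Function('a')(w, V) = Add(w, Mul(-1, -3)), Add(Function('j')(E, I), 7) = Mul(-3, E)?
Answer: -7950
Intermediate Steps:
Function('j')(E, I) = Add(-7, Mul(-3, E))
Function('a')(w, V) = Add(3, w) (Function('a')(w, V) = Add(w, 3) = Add(3, w))
Function('r')(t, P) = Mul(P, t)
Function('U')(J) = Pow(J, 3) (Function('U')(J) = Mul(Mul(J, J), J) = Mul(Pow(J, 2), J) = Pow(J, 3))
Function('C')(m, Z) = 1 (Function('C')(m, Z) = Add(Add(3, -1), Mul(-1, Pow(1, 3))) = Add(2, Mul(-1, 1)) = Add(2, -1) = 1)
Mul(Add(Function('j')(8, -20), Function('C')(-17, 1)), 265) = Mul(Add(Add(-7, Mul(-3, 8)), 1), 265) = Mul(Add(Add(-7, -24), 1), 265) = Mul(Add(-31, 1), 265) = Mul(-30, 265) = -7950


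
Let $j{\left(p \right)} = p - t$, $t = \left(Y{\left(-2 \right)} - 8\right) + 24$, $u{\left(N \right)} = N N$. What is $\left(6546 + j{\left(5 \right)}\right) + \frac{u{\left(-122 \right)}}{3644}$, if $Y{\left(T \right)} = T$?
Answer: $\frac{5958928}{911} \approx 6541.1$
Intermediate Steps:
$u{\left(N \right)} = N^{2}$
$t = 14$ ($t = \left(-2 - 8\right) + 24 = -10 + 24 = 14$)
$j{\left(p \right)} = -14 + p$ ($j{\left(p \right)} = p - 14 = -14 + p$)
$\left(6546 + j{\left(5 \right)}\right) + \frac{u{\left(-122 \right)}}{3644} = \left(6546 + \left(-14 + 5\right)\right) + \frac{\left(-122\right)^{2}}{3644} = \left(6546 - 9\right) + 14884 \cdot \frac{1}{3644} = 6537 + \frac{3721}{911} = \frac{5958928}{911}$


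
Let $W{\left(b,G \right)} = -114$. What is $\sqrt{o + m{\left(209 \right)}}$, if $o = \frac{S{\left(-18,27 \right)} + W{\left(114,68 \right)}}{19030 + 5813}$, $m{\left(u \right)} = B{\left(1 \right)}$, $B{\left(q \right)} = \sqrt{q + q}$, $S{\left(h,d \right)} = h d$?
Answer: $\frac{\sqrt{-200 + 8281 \sqrt{2}}}{91} \approx 1.179$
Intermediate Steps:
$S{\left(h,d \right)} = d h$
$B{\left(q \right)} = \sqrt{2} \sqrt{q}$ ($B{\left(q \right)} = \sqrt{2 q} = \sqrt{2} \sqrt{q}$)
$m{\left(u \right)} = \sqrt{2}$ ($m{\left(u \right)} = \sqrt{2} \sqrt{1} = \sqrt{2} \cdot 1 = \sqrt{2}$)
$o = - \frac{200}{8281}$ ($o = \frac{27 \left(-18\right) - 114}{19030 + 5813} = \frac{-486 - 114}{24843} = \left(-600\right) \frac{1}{24843} = - \frac{200}{8281} \approx -0.024152$)
$\sqrt{o + m{\left(209 \right)}} = \sqrt{- \frac{200}{8281} + \sqrt{2}}$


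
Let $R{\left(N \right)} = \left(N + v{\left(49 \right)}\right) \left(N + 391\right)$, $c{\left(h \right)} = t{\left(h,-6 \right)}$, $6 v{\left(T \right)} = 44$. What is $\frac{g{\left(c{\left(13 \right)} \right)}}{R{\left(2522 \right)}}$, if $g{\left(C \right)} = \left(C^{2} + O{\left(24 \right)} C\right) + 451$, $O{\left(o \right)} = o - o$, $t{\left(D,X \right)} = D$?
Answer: $\frac{155}{1841987} \approx 8.4148 \cdot 10^{-5}$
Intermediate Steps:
$v{\left(T \right)} = \frac{22}{3}$ ($v{\left(T \right)} = \frac{1}{6} \cdot 44 = \frac{22}{3}$)
$O{\left(o \right)} = 0$
$c{\left(h \right)} = h$
$g{\left(C \right)} = 451 + C^{2}$ ($g{\left(C \right)} = \left(C^{2} + 0 C\right) + 451 = \left(C^{2} + 0\right) + 451 = C^{2} + 451 = 451 + C^{2}$)
$R{\left(N \right)} = \left(391 + N\right) \left(\frac{22}{3} + N\right)$ ($R{\left(N \right)} = \left(N + \frac{22}{3}\right) \left(N + 391\right) = \left(\frac{22}{3} + N\right) \left(391 + N\right) = \left(391 + N\right) \left(\frac{22}{3} + N\right)$)
$\frac{g{\left(c{\left(13 \right)} \right)}}{R{\left(2522 \right)}} = \frac{451 + 13^{2}}{\frac{8602}{3} + 2522^{2} + \frac{1195}{3} \cdot 2522} = \frac{451 + 169}{\frac{8602}{3} + 6360484 + \frac{3013790}{3}} = \frac{620}{7367948} = 620 \cdot \frac{1}{7367948} = \frac{155}{1841987}$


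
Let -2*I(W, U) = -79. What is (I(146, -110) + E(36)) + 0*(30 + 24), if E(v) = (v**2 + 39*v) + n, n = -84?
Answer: 5311/2 ≈ 2655.5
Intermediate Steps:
I(W, U) = 79/2 (I(W, U) = -1/2*(-79) = 79/2)
E(v) = -84 + v**2 + 39*v (E(v) = (v**2 + 39*v) - 84 = -84 + v**2 + 39*v)
(I(146, -110) + E(36)) + 0*(30 + 24) = (79/2 + (-84 + 36**2 + 39*36)) + 0*(30 + 24) = (79/2 + (-84 + 1296 + 1404)) + 0*54 = (79/2 + 2616) + 0 = 5311/2 + 0 = 5311/2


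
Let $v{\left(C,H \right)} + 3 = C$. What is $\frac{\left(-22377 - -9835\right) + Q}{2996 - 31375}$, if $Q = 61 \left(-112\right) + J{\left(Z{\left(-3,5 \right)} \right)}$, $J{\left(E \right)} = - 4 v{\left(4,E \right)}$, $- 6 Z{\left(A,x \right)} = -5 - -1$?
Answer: $\frac{19378}{28379} \approx 0.68283$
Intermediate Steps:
$v{\left(C,H \right)} = -3 + C$
$Z{\left(A,x \right)} = \frac{2}{3}$ ($Z{\left(A,x \right)} = - \frac{-5 - -1}{6} = - \frac{-5 + 1}{6} = \left(- \frac{1}{6}\right) \left(-4\right) = \frac{2}{3}$)
$J{\left(E \right)} = -4$ ($J{\left(E \right)} = - 4 \left(-3 + 4\right) = \left(-4\right) 1 = -4$)
$Q = -6836$ ($Q = 61 \left(-112\right) - 4 = -6832 - 4 = -6836$)
$\frac{\left(-22377 - -9835\right) + Q}{2996 - 31375} = \frac{\left(-22377 - -9835\right) - 6836}{2996 - 31375} = \frac{\left(-22377 + 9835\right) - 6836}{-28379} = \left(-12542 - 6836\right) \left(- \frac{1}{28379}\right) = \left(-19378\right) \left(- \frac{1}{28379}\right) = \frac{19378}{28379}$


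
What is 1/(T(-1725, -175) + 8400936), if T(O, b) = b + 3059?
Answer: 1/8403820 ≈ 1.1899e-7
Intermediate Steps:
T(O, b) = 3059 + b
1/(T(-1725, -175) + 8400936) = 1/((3059 - 175) + 8400936) = 1/(2884 + 8400936) = 1/8403820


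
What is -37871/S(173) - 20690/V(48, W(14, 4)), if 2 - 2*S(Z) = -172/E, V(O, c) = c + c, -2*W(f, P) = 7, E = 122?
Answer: -14019157/728 ≈ -19257.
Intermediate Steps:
W(f, P) = -7/2 (W(f, P) = -½*7 = -7/2)
V(O, c) = 2*c
S(Z) = 104/61 (S(Z) = 1 - (-86)/122 = 1 - ½*(-86/61) = 1 + 43/61 = 104/61)
-37871/S(173) - 20690/V(48, W(14, 4)) = -37871/104/61 - 20690/(2*(-7/2)) = -37871*61/104 - 20690/(-7) = -2310131/104 - 20690*(-⅐) = -2310131/104 + 20690/7 = -14019157/728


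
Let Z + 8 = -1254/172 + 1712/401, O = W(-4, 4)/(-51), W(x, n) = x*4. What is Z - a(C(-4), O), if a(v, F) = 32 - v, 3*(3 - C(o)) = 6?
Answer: -1449149/34486 ≈ -42.021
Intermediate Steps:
C(o) = 1 (C(o) = 3 - 1/3*6 = 3 - 2 = 1)
W(x, n) = 4*x
O = 16/51 (O = (4*(-4))/(-51) = -16*(-1/51) = 16/51 ≈ 0.31373)
Z = -380083/34486 (Z = -8 + (-1254/172 + 1712/401) = -8 + (-1254*1/172 + 1712*(1/401)) = -8 + (-627/86 + 1712/401) = -8 - 104195/34486 = -380083/34486 ≈ -11.021)
Z - a(C(-4), O) = -380083/34486 - (32 - 1*1) = -380083/34486 - (32 - 1) = -380083/34486 - 1*31 = -380083/34486 - 31 = -1449149/34486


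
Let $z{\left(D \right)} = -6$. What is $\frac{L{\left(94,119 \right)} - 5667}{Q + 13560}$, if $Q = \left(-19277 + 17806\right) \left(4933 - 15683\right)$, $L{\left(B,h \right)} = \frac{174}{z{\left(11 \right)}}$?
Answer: $- \frac{2848}{7913405} \approx -0.0003599$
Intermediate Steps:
$L{\left(B,h \right)} = -29$ ($L{\left(B,h \right)} = \frac{174}{-6} = 174 \left(- \frac{1}{6}\right) = -29$)
$Q = 15813250$ ($Q = \left(-1471\right) \left(-10750\right) = 15813250$)
$\frac{L{\left(94,119 \right)} - 5667}{Q + 13560} = \frac{-29 - 5667}{15813250 + 13560} = - \frac{5696}{15826810} = \left(-5696\right) \frac{1}{15826810} = - \frac{2848}{7913405}$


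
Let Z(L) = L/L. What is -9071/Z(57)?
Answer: -9071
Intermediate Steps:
Z(L) = 1
-9071/Z(57) = -9071/1 = -9071*1 = -9071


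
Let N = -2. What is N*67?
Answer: -134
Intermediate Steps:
N*67 = -2*67 = -134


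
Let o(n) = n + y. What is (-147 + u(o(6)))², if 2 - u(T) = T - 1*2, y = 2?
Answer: 22801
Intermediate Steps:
o(n) = 2 + n (o(n) = n + 2 = 2 + n)
u(T) = 4 - T (u(T) = 2 - (T - 1*2) = 2 - (T - 2) = 2 - (-2 + T) = 2 + (2 - T) = 4 - T)
(-147 + u(o(6)))² = (-147 + (4 - (2 + 6)))² = (-147 + (4 - 1*8))² = (-147 + (4 - 8))² = (-147 - 4)² = (-151)² = 22801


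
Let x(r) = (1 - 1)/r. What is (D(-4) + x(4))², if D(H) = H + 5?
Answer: 1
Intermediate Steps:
D(H) = 5 + H
x(r) = 0 (x(r) = 0/r = 0)
(D(-4) + x(4))² = ((5 - 4) + 0)² = (1 + 0)² = 1² = 1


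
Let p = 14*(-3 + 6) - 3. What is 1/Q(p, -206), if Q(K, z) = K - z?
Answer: 1/245 ≈ 0.0040816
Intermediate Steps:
p = 39 (p = 14*3 - 3 = 42 - 3 = 39)
1/Q(p, -206) = 1/(39 - 1*(-206)) = 1/(39 + 206) = 1/245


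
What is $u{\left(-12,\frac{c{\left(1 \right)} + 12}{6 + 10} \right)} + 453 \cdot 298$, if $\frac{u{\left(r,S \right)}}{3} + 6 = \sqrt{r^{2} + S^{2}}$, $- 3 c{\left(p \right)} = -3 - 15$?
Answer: $134976 + \frac{9 \sqrt{1033}}{8} \approx 1.3501 \cdot 10^{5}$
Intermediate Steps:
$c{\left(p \right)} = 6$ ($c{\left(p \right)} = - \frac{-3 - 15}{3} = \left(- \frac{1}{3}\right) \left(-18\right) = 6$)
$u{\left(r,S \right)} = -18 + 3 \sqrt{S^{2} + r^{2}}$ ($u{\left(r,S \right)} = -18 + 3 \sqrt{r^{2} + S^{2}} = -18 + 3 \sqrt{S^{2} + r^{2}}$)
$u{\left(-12,\frac{c{\left(1 \right)} + 12}{6 + 10} \right)} + 453 \cdot 298 = \left(-18 + 3 \sqrt{\left(\frac{6 + 12}{6 + 10}\right)^{2} + \left(-12\right)^{2}}\right) + 453 \cdot 298 = \left(-18 + 3 \sqrt{\left(\frac{18}{16}\right)^{2} + 144}\right) + 134994 = \left(-18 + 3 \sqrt{\left(18 \cdot \frac{1}{16}\right)^{2} + 144}\right) + 134994 = \left(-18 + 3 \sqrt{\left(\frac{9}{8}\right)^{2} + 144}\right) + 134994 = \left(-18 + 3 \sqrt{\frac{81}{64} + 144}\right) + 134994 = \left(-18 + 3 \sqrt{\frac{9297}{64}}\right) + 134994 = \left(-18 + 3 \frac{3 \sqrt{1033}}{8}\right) + 134994 = \left(-18 + \frac{9 \sqrt{1033}}{8}\right) + 134994 = 134976 + \frac{9 \sqrt{1033}}{8}$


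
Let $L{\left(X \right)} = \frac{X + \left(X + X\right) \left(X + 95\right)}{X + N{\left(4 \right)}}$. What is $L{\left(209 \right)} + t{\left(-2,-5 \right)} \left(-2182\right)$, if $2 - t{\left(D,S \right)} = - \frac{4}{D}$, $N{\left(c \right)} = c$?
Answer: $\frac{42427}{71} \approx 597.56$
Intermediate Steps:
$t{\left(D,S \right)} = 2 + \frac{4}{D}$ ($t{\left(D,S \right)} = 2 - - \frac{4}{D} = 2 + \frac{4}{D}$)
$L{\left(X \right)} = \frac{X + 2 X \left(95 + X\right)}{4 + X}$ ($L{\left(X \right)} = \frac{X + \left(X + X\right) \left(X + 95\right)}{X + 4} = \frac{X + 2 X \left(95 + X\right)}{4 + X}$)
$L{\left(209 \right)} + t{\left(-2,-5 \right)} \left(-2182\right) = \frac{209 \left(191 + 2 \cdot 209\right)}{4 + 209} + \left(2 + \frac{4}{-2}\right) \left(-2182\right) = \frac{209 \left(191 + 418\right)}{213} + \left(2 + 4 \left(- \frac{1}{2}\right)\right) \left(-2182\right) = 209 \cdot \frac{1}{213} \cdot 609 + \left(2 - 2\right) \left(-2182\right) = \frac{42427}{71} + 0 \left(-2182\right) = \frac{42427}{71} + 0 = \frac{42427}{71}$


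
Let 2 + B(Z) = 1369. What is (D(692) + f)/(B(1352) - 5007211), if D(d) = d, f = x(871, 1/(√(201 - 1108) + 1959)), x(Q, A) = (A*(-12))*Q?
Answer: -50688989/369526398236 - 201*I*√907/369526398236 ≈ -0.00013717 - 1.6382e-8*I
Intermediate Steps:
B(Z) = 1367 (B(Z) = -2 + 1369 = 1367)
x(Q, A) = -12*A*Q (x(Q, A) = (-12*A)*Q = -12*A*Q)
f = -10452/(1959 + I*√907) (f = -12*871/(√(201 - 1108) + 1959) = -12*871/(√(-907) + 1959) = -12*871/(I*√907 + 1959) = -12*871/(1959 + I*√907) = -10452/(1959 + I*√907) ≈ -5.3341 + 0.082003*I)
(D(692) + f)/(B(1352) - 5007211) = (692 + (-393759/73819 + 201*I*√907/73819))/(1367 - 5007211) = (50688989/73819 + 201*I*√907/73819)/(-5005844) = (50688989/73819 + 201*I*√907/73819)*(-1/5005844) = -50688989/369526398236 - 201*I*√907/369526398236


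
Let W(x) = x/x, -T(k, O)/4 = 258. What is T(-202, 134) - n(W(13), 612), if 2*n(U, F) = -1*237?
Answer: -1827/2 ≈ -913.50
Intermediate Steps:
T(k, O) = -1032 (T(k, O) = -4*258 = -1032)
W(x) = 1
n(U, F) = -237/2 (n(U, F) = (-1*237)/2 = (½)*(-237) = -237/2)
T(-202, 134) - n(W(13), 612) = -1032 - 1*(-237/2) = -1032 + 237/2 = -1827/2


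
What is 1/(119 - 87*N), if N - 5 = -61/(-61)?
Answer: -1/403 ≈ -0.0024814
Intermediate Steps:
N = 6 (N = 5 - 61/(-61) = 5 - 61*(-1/61) = 5 + 1 = 6)
1/(119 - 87*N) = 1/(119 - 87*6) = 1/(119 - 522) = 1/(-403) = -1/403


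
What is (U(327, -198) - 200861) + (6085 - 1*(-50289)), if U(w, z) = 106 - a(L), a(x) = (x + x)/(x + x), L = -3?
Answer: -144382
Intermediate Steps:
a(x) = 1 (a(x) = (2*x)/((2*x)) = (2*x)*(1/(2*x)) = 1)
U(w, z) = 105 (U(w, z) = 106 - 1*1 = 106 - 1 = 105)
(U(327, -198) - 200861) + (6085 - 1*(-50289)) = (105 - 200861) + (6085 - 1*(-50289)) = -200756 + (6085 + 50289) = -200756 + 56374 = -144382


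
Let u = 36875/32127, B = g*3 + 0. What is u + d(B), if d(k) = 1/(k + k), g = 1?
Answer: 28153/21418 ≈ 1.3145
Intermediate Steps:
B = 3 (B = 1*3 + 0 = 3 + 0 = 3)
d(k) = 1/(2*k)
u = 36875/32127 (u = 36875*(1/32127) = 36875/32127 ≈ 1.1478)
u + d(B) = 36875/32127 + (1/2)/3 = 36875/32127 + (1/2)*(1/3) = 36875/32127 + 1/6 = 28153/21418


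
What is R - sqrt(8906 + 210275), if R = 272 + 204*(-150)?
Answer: -30328 - sqrt(219181) ≈ -30796.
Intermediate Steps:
R = -30328 (R = 272 - 30600 = -30328)
R - sqrt(8906 + 210275) = -30328 - sqrt(8906 + 210275) = -30328 - sqrt(219181)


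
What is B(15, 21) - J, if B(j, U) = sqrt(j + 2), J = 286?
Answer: -286 + sqrt(17) ≈ -281.88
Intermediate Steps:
B(j, U) = sqrt(2 + j)
B(15, 21) - J = sqrt(2 + 15) - 1*286 = sqrt(17) - 286 = -286 + sqrt(17)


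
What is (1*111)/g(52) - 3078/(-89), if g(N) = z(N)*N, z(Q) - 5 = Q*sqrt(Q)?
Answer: 7500367751/216872708 + 74*sqrt(13)/46861 ≈ 34.590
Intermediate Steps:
z(Q) = 5 + Q**(3/2) (z(Q) = 5 + Q*sqrt(Q) = 5 + Q**(3/2))
g(N) = N*(5 + N**(3/2)) (g(N) = (5 + N**(3/2))*N = N*(5 + N**(3/2)))
(1*111)/g(52) - 3078/(-89) = (1*111)/((52*(5 + 52**(3/2)))) - 3078/(-89) = 111/((52*(5 + 104*sqrt(13)))) - 3078*(-1/89) = 111/(260 + 5408*sqrt(13)) + 3078/89 = 3078/89 + 111/(260 + 5408*sqrt(13))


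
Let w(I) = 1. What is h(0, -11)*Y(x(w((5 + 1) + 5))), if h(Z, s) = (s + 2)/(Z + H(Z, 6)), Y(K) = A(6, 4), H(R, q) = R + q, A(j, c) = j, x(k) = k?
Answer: -9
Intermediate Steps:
Y(K) = 6
h(Z, s) = (2 + s)/(6 + 2*Z) (h(Z, s) = (s + 2)/(Z + (Z + 6)) = (2 + s)/(Z + (6 + Z)) = (2 + s)/(6 + 2*Z))
h(0, -11)*Y(x(w((5 + 1) + 5))) = ((2 - 11)/(2*(3 + 0)))*6 = ((1/2)*(-9)/3)*6 = ((1/2)*(1/3)*(-9))*6 = -3/2*6 = -9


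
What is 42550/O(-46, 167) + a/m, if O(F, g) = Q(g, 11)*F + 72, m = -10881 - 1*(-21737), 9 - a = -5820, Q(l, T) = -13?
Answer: 46582823/727352 ≈ 64.044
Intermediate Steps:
a = 5829 (a = 9 - 1*(-5820) = 9 + 5820 = 5829)
m = 10856 (m = -10881 + 21737 = 10856)
O(F, g) = 72 - 13*F (O(F, g) = -13*F + 72 = 72 - 13*F)
42550/O(-46, 167) + a/m = 42550/(72 - 13*(-46)) + 5829/10856 = 42550/(72 + 598) + 5829*(1/10856) = 42550/670 + 5829/10856 = 42550*(1/670) + 5829/10856 = 4255/67 + 5829/10856 = 46582823/727352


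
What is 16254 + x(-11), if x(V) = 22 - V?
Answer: 16287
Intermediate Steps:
16254 + x(-11) = 16254 + (22 - 1*(-11)) = 16254 + (22 + 11) = 16254 + 33 = 16287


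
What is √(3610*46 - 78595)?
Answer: 7*√1785 ≈ 295.74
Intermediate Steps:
√(3610*46 - 78595) = √(166060 - 78595) = √87465 = 7*√1785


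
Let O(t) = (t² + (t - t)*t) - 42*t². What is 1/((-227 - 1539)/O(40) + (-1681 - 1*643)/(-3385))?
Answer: 22205600/15843231 ≈ 1.4016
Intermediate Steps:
O(t) = -41*t² (O(t) = (t² + 0*t) - 42*t² = (t² + 0) - 42*t² = t² - 42*t² = -41*t²)
1/((-227 - 1539)/O(40) + (-1681 - 1*643)/(-3385)) = 1/((-227 - 1539)/((-41*40²)) + (-1681 - 1*643)/(-3385)) = 1/(-1766/((-41*1600)) + (-1681 - 643)*(-1/3385)) = 1/(-1766/(-65600) - 2324*(-1/3385)) = 1/(-1766*(-1/65600) + 2324/3385) = 1/(883/32800 + 2324/3385) = 1/(15843231/22205600) = 22205600/15843231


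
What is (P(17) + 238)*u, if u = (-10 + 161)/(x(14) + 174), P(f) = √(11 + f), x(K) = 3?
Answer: 35938/177 + 302*√7/177 ≈ 207.55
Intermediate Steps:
u = 151/177 (u = (-10 + 161)/(3 + 174) = 151/177 ≈ 0.85311)
(P(17) + 238)*u = (√(11 + 17) + 238)*(151/177) = (√28 + 238)*(151/177) = (2*√7 + 238)*(151/177) = (238 + 2*√7)*(151/177) = 35938/177 + 302*√7/177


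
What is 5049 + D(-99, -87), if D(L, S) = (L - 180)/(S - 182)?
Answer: 1358460/269 ≈ 5050.0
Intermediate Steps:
D(L, S) = (-180 + L)/(-182 + S)
5049 + D(-99, -87) = 5049 + (-180 - 99)/(-182 - 87) = 5049 - 279/(-269) = 5049 - 1/269*(-279) = 5049 + 279/269 = 1358460/269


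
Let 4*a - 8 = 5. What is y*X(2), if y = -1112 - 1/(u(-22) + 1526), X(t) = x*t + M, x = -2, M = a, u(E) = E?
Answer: 5017347/6016 ≈ 834.00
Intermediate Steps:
a = 13/4 (a = 2 + (¼)*5 = 2 + 5/4 = 13/4 ≈ 3.2500)
M = 13/4 ≈ 3.2500
X(t) = 13/4 - 2*t (X(t) = -2*t + 13/4 = 13/4 - 2*t)
y = -1672449/1504 (y = -1112 - 1/(-22 + 1526) = -1112 - 1/1504 = -1672449/1504 ≈ -1112.0)
y*X(2) = -1672449*(13/4 - 2*2)/1504 = -1672449*(13/4 - 4)/1504 = -1672449/1504*(-¾) = 5017347/6016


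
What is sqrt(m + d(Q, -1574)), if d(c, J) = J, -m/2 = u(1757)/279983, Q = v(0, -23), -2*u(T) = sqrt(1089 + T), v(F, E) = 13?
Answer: sqrt(-123386615974886 + 279983*sqrt(2846))/279983 ≈ 39.674*I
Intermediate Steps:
u(T) = -sqrt(1089 + T)/2
Q = 13
m = sqrt(2846)/279983 (m = -2*(-sqrt(1089 + 1757)/2)/279983 = -2*(-sqrt(2846)/2)/279983 = -(-1)*sqrt(2846)/279983 = sqrt(2846)/279983 ≈ 0.00019054)
sqrt(m + d(Q, -1574)) = sqrt(sqrt(2846)/279983 - 1574) = sqrt(-1574 + sqrt(2846)/279983)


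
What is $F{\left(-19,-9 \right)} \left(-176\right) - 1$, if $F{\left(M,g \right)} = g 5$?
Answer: $7919$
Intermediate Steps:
$F{\left(M,g \right)} = 5 g$
$F{\left(-19,-9 \right)} \left(-176\right) - 1 = 5 \left(-9\right) \left(-176\right) - 1 = \left(-45\right) \left(-176\right) - 1 = 7920 - 1 = 7919$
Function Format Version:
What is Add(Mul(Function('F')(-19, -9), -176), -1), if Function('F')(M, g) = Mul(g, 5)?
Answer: 7919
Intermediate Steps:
Function('F')(M, g) = Mul(5, g)
Add(Mul(Function('F')(-19, -9), -176), -1) = Add(Mul(Mul(5, -9), -176), -1) = Add(Mul(-45, -176), -1) = Add(7920, -1) = 7919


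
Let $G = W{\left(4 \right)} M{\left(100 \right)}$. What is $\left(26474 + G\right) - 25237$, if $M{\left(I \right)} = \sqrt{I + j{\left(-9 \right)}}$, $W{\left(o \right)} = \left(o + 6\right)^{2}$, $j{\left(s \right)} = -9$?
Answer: $1237 + 100 \sqrt{91} \approx 2190.9$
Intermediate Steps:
$W{\left(o \right)} = \left(6 + o\right)^{2}$
$M{\left(I \right)} = \sqrt{-9 + I}$ ($M{\left(I \right)} = \sqrt{I - 9} = \sqrt{-9 + I}$)
$G = 100 \sqrt{91}$ ($G = \left(6 + 4\right)^{2} \sqrt{-9 + 100} = 10^{2} \sqrt{91} = 100 \sqrt{91} \approx 953.94$)
$\left(26474 + G\right) - 25237 = \left(26474 + 100 \sqrt{91}\right) - 25237 = 1237 + 100 \sqrt{91}$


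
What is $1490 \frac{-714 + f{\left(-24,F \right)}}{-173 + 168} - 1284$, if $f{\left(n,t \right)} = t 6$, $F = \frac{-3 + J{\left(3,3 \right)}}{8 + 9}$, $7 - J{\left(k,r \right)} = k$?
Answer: $\frac{3593508}{17} \approx 2.1138 \cdot 10^{5}$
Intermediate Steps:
$J{\left(k,r \right)} = 7 - k$
$F = \frac{1}{17}$ ($F = \frac{-3 + \left(7 - 3\right)}{8 + 9} = \frac{-3 + \left(7 - 3\right)}{17} = \left(-3 + 4\right) \frac{1}{17} = 1 \cdot \frac{1}{17} = \frac{1}{17} \approx 0.058824$)
$f{\left(n,t \right)} = 6 t$
$1490 \frac{-714 + f{\left(-24,F \right)}}{-173 + 168} - 1284 = 1490 \frac{-714 + 6 \cdot \frac{1}{17}}{-173 + 168} - 1284 = 1490 \frac{-714 + \frac{6}{17}}{-5} - 1284 = 1490 \left(\left(- \frac{12132}{17}\right) \left(- \frac{1}{5}\right)\right) - 1284 = 1490 \cdot \frac{12132}{85} - 1284 = \frac{3615336}{17} - 1284 = \frac{3593508}{17}$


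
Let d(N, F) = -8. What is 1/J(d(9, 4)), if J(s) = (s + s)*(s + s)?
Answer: 1/256 ≈ 0.0039063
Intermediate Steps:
J(s) = 4*s² (J(s) = (2*s)*(2*s) = 4*s²)
1/J(d(9, 4)) = 1/(4*(-8)²) = 1/(4*64) = 1/256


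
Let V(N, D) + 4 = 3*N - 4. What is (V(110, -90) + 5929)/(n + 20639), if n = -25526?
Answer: -6251/4887 ≈ -1.2791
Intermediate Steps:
V(N, D) = -8 + 3*N (V(N, D) = -4 + (3*N - 4) = -4 + (-4 + 3*N) = -8 + 3*N)
(V(110, -90) + 5929)/(n + 20639) = ((-8 + 3*110) + 5929)/(-25526 + 20639) = ((-8 + 330) + 5929)/(-4887) = (322 + 5929)*(-1/4887) = 6251*(-1/4887) = -6251/4887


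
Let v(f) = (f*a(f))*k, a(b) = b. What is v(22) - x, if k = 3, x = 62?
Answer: 1390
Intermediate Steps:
v(f) = 3*f**2 (v(f) = (f*f)*3 = f**2*3 = 3*f**2)
v(22) - x = 3*22**2 - 1*62 = 3*484 - 62 = 1452 - 62 = 1390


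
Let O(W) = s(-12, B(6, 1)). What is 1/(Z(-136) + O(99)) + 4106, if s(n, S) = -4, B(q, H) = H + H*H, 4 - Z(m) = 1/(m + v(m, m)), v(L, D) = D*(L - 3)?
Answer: -14662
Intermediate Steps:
v(L, D) = D*(-3 + L)
Z(m) = 4 - 1/(m + m*(-3 + m))
B(q, H) = H + H²
O(W) = -4
1/(Z(-136) + O(99)) + 4106 = 1/((-1 - 8*(-136) + 4*(-136)²)/((-136)*(-2 - 136)) - 4) + 4106 = 1/(-1/136*(-1 + 1088 + 4*18496)/(-138) - 4) + 4106 = 1/(-1/136*(-1/138)*(-1 + 1088 + 73984) - 4) + 4106 = 1/(-1/136*(-1/138)*75071 - 4) + 4106 = 1/(75071/18768 - 4) + 4106 = 1/(-1/18768) + 4106 = -18768 + 4106 = -14662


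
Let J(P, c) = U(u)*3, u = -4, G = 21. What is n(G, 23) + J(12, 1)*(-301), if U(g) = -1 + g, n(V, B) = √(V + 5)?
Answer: 4515 + √26 ≈ 4520.1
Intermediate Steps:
n(V, B) = √(5 + V)
J(P, c) = -15 (J(P, c) = (-1 - 4)*3 = -5*3 = -15)
n(G, 23) + J(12, 1)*(-301) = √(5 + 21) - 15*(-301) = √26 + 4515 = 4515 + √26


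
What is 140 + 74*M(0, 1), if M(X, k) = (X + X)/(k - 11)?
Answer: 140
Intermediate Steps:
M(X, k) = 2*X/(-11 + k) (M(X, k) = (2*X)/(-11 + k) = 2*X/(-11 + k))
140 + 74*M(0, 1) = 140 + 74*(2*0/(-11 + 1)) = 140 + 74*(2*0/(-10)) = 140 + 74*(2*0*(-1/10)) = 140 + 74*0 = 140 + 0 = 140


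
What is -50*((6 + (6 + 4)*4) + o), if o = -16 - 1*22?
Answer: -400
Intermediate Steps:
o = -38 (o = -16 - 22 = -38)
-50*((6 + (6 + 4)*4) + o) = -50*((6 + (6 + 4)*4) - 38) = -50*((6 + 10*4) - 38) = -50*((6 + 40) - 38) = -50*(46 - 38) = -50*8 = -400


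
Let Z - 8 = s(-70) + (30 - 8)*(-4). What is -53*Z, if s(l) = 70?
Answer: 530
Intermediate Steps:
Z = -10 (Z = 8 + (70 + (30 - 8)*(-4)) = 8 + (70 + 22*(-4)) = 8 + (70 - 88) = 8 - 18 = -10)
-53*Z = -53*(-10) = 530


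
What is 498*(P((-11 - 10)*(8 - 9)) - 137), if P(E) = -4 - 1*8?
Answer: -74202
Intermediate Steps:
P(E) = -12 (P(E) = -4 - 8 = -12)
498*(P((-11 - 10)*(8 - 9)) - 137) = 498*(-12 - 137) = 498*(-149) = -74202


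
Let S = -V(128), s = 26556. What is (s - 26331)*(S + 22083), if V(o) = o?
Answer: 4939875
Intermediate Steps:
S = -128 (S = -1*128 = -128)
(s - 26331)*(S + 22083) = (26556 - 26331)*(-128 + 22083) = 225*21955 = 4939875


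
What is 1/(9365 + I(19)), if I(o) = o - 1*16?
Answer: 1/9368 ≈ 0.00010675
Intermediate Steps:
I(o) = -16 + o (I(o) = o - 16 = -16 + o)
1/(9365 + I(19)) = 1/(9365 + (-16 + 19)) = 1/(9365 + 3) = 1/9368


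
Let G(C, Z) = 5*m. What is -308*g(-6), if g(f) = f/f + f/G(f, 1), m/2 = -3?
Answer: -1848/5 ≈ -369.60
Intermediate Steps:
m = -6 (m = 2*(-3) = -6)
G(C, Z) = -30 (G(C, Z) = 5*(-6) = -30)
g(f) = 1 - f/30 (g(f) = f/f + f/(-30) = 1 + f*(-1/30) = 1 - f/30)
-308*g(-6) = -308*(1 - 1/30*(-6)) = -308*(1 + ⅕) = -308*6/5 = -1848/5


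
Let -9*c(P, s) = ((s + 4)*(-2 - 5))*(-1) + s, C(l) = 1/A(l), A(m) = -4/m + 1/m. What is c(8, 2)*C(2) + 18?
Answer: 574/27 ≈ 21.259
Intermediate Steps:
A(m) = -3/m (A(m) = -4/m + 1/m = -3/m)
C(l) = -l/3 (C(l) = 1/(-3/l) = -l/3)
c(P, s) = -28/9 - 8*s/9 (c(P, s) = -(((s + 4)*(-2 - 5))*(-1) + s)/9 = -(((4 + s)*(-7))*(-1) + s)/9 = -((-28 - 7*s)*(-1) + s)/9 = -((28 + 7*s) + s)/9 = -(28 + 8*s)/9 = -28/9 - 8*s/9)
c(8, 2)*C(2) + 18 = (-28/9 - 8/9*2)*(-1/3*2) + 18 = (-28/9 - 16/9)*(-2/3) + 18 = -44/9*(-2/3) + 18 = 88/27 + 18 = 574/27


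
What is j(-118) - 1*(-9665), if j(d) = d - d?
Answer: 9665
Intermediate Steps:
j(d) = 0
j(-118) - 1*(-9665) = 0 - 1*(-9665) = 0 + 9665 = 9665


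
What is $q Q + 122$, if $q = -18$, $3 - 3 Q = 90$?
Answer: $644$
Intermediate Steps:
$Q = -29$ ($Q = 1 - 30 = -29$)
$q Q + 122 = \left(-18\right) \left(-29\right) + 122 = 522 + 122 = 644$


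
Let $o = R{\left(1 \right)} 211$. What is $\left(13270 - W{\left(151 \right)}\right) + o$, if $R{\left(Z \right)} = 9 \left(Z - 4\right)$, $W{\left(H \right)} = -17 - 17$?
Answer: $7607$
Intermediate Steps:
$W{\left(H \right)} = -34$
$R{\left(Z \right)} = -36 + 9 Z$ ($R{\left(Z \right)} = 9 \left(-4 + Z\right) = -36 + 9 Z$)
$o = -5697$ ($o = \left(-36 + 9 \cdot 1\right) 211 = \left(-36 + 9\right) 211 = \left(-27\right) 211 = -5697$)
$\left(13270 - W{\left(151 \right)}\right) + o = \left(13270 - -34\right) - 5697 = \left(13270 + 34\right) - 5697 = 13304 - 5697 = 7607$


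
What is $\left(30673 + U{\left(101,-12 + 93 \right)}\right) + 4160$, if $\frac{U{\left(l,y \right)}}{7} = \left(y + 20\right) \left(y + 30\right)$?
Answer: $113310$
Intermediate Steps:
$U{\left(l,y \right)} = 7 \left(20 + y\right) \left(30 + y\right)$ ($U{\left(l,y \right)} = 7 \left(y + 20\right) \left(y + 30\right) = 7 \left(20 + y\right) \left(30 + y\right)$)
$\left(30673 + U{\left(101,-12 + 93 \right)}\right) + 4160 = \left(30673 + \left(4200 + 7 \left(-12 + 93\right)^{2} + 350 \left(-12 + 93\right)\right)\right) + 4160 = \left(30673 + \left(4200 + 7 \cdot 81^{2} + 350 \cdot 81\right)\right) + 4160 = \left(30673 + \left(4200 + 7 \cdot 6561 + 28350\right)\right) + 4160 = \left(30673 + \left(4200 + 45927 + 28350\right)\right) + 4160 = \left(30673 + 78477\right) + 4160 = 109150 + 4160 = 113310$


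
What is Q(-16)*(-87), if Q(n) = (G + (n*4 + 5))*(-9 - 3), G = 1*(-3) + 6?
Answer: -58464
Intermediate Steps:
G = 3 (G = -3 + 6 = 3)
Q(n) = -96 - 48*n (Q(n) = (3 + (n*4 + 5))*(-9 - 3) = (3 + (4*n + 5))*(-12) = (3 + (5 + 4*n))*(-12) = (8 + 4*n)*(-12) = -96 - 48*n)
Q(-16)*(-87) = (-96 - 48*(-16))*(-87) = (-96 + 768)*(-87) = 672*(-87) = -58464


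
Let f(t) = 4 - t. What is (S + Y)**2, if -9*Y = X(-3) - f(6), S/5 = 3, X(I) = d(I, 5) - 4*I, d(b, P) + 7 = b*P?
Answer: 20449/81 ≈ 252.46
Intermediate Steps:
d(b, P) = -7 + P*b (d(b, P) = -7 + b*P = -7 + P*b)
X(I) = -7 + I (X(I) = (-7 + 5*I) - 4*I = -7 + I)
S = 15 (S = 5*3 = 15)
Y = 8/9 (Y = -((-7 - 3) - (4 - 1*6))/9 = -(-10 - (4 - 6))/9 = -(-10 - 1*(-2))/9 = -(-10 + 2)/9 = -1/9*(-8) = 8/9 ≈ 0.88889)
(S + Y)**2 = (15 + 8/9)**2 = (143/9)**2 = 20449/81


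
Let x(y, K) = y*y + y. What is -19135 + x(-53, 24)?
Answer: -16379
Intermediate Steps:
x(y, K) = y + y**2 (x(y, K) = y**2 + y = y + y**2)
-19135 + x(-53, 24) = -19135 - 53*(1 - 53) = -19135 - 53*(-52) = -19135 + 2756 = -16379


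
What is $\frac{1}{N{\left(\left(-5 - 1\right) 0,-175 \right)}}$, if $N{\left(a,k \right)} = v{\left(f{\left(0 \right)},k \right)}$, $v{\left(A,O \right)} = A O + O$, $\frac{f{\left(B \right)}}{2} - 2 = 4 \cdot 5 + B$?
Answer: $- \frac{1}{7875} \approx -0.00012698$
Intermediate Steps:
$f{\left(B \right)} = 44 + 2 B$ ($f{\left(B \right)} = 4 + 2 \left(4 \cdot 5 + B\right) = 4 + 2 \left(20 + B\right) = 4 + \left(40 + 2 B\right) = 44 + 2 B$)
$v{\left(A,O \right)} = O + A O$
$N{\left(a,k \right)} = 45 k$ ($N{\left(a,k \right)} = k \left(1 + \left(44 + 2 \cdot 0\right)\right) = k \left(1 + \left(44 + 0\right)\right) = k \left(1 + 44\right) = k 45 = 45 k$)
$\frac{1}{N{\left(\left(-5 - 1\right) 0,-175 \right)}} = \frac{1}{45 \left(-175\right)} = \frac{1}{-7875} = - \frac{1}{7875}$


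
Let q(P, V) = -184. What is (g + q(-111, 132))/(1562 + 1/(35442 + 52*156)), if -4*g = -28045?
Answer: 594708093/136062698 ≈ 4.3708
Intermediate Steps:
g = 28045/4 (g = -¼*(-28045) = 28045/4 ≈ 7011.3)
(g + q(-111, 132))/(1562 + 1/(35442 + 52*156)) = (28045/4 - 184)/(1562 + 1/(35442 + 52*156)) = 27309/(4*(1562 + 1/(35442 + 8112))) = 27309/(4*(1562 + 1/43554)) = 27309/(4*(68031349/43554)) = (27309/4)*(43554/68031349) = 594708093/136062698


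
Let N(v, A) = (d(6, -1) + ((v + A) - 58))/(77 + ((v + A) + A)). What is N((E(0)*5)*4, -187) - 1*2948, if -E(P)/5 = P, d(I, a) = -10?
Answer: -291767/99 ≈ -2947.1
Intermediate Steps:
E(P) = -5*P
N(v, A) = (-68 + A + v)/(77 + v + 2*A) (N(v, A) = (-10 + ((v + A) - 58))/(77 + ((v + A) + A)) = (-10 + ((A + v) - 58))/(77 + ((A + v) + A)) = (-10 + (-58 + A + v))/(77 + (v + 2*A)) = (-68 + A + v)/(77 + v + 2*A))
N((E(0)*5)*4, -187) - 1*2948 = (-68 - 187 + (-5*0*5)*4)/(77 + (-5*0*5)*4 + 2*(-187)) - 1*2948 = (-68 - 187 + (0*5)*4)/(77 + (0*5)*4 - 374) - 2948 = (-68 - 187 + 0*4)/(77 + 0*4 - 374) - 2948 = (-68 - 187 + 0)/(77 + 0 - 374) - 2948 = -255/(-297) - 2948 = -1/297*(-255) - 2948 = 85/99 - 2948 = -291767/99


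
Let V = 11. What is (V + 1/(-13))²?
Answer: 20164/169 ≈ 119.31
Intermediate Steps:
(V + 1/(-13))² = (11 + 1/(-13))² = (11 - 1/13)² = (142/13)² = 20164/169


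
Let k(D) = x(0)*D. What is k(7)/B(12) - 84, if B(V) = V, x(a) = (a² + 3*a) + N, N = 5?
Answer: -973/12 ≈ -81.083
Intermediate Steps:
x(a) = 5 + a² + 3*a (x(a) = (a² + 3*a) + 5 = 5 + a² + 3*a)
k(D) = 5*D (k(D) = (5 + 0² + 3*0)*D = (5 + 0 + 0)*D = 5*D)
k(7)/B(12) - 84 = (5*7)/12 - 84 = 35*(1/12) - 84 = 35/12 - 84 = -973/12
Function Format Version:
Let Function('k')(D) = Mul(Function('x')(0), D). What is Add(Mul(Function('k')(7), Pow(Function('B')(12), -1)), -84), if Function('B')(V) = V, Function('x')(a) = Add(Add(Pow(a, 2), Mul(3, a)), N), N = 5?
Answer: Rational(-973, 12) ≈ -81.083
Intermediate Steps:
Function('x')(a) = Add(5, Pow(a, 2), Mul(3, a)) (Function('x')(a) = Add(Add(Pow(a, 2), Mul(3, a)), 5) = Add(5, Pow(a, 2), Mul(3, a)))
Function('k')(D) = Mul(5, D) (Function('k')(D) = Mul(Add(5, Pow(0, 2), Mul(3, 0)), D) = Mul(Add(5, 0, 0), D) = Mul(5, D))
Add(Mul(Function('k')(7), Pow(Function('B')(12), -1)), -84) = Add(Mul(Mul(5, 7), Pow(12, -1)), -84) = Add(Mul(35, Rational(1, 12)), -84) = Add(Rational(35, 12), -84) = Rational(-973, 12)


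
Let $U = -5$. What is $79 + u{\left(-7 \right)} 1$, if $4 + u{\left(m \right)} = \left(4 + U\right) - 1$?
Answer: $73$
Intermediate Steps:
$u{\left(m \right)} = -6$ ($u{\left(m \right)} = -4 + \left(\left(4 - 5\right) - 1\right) = -4 - 2 = -6$)
$79 + u{\left(-7 \right)} 1 = 79 - 6 = 73$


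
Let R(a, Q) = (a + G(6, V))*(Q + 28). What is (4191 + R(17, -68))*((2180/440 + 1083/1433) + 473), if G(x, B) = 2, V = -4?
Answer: 51780037851/31526 ≈ 1.6425e+6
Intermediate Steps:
R(a, Q) = (2 + a)*(28 + Q) (R(a, Q) = (a + 2)*(Q + 28) = (2 + a)*(28 + Q))
(4191 + R(17, -68))*((2180/440 + 1083/1433) + 473) = (4191 + (56 + 2*(-68) + 28*17 - 68*17))*((2180/440 + 1083/1433) + 473) = (4191 + (56 - 136 + 476 - 1156))*((2180*(1/440) + 1083*(1/1433)) + 473) = (4191 - 760)*((109/22 + 1083/1433) + 473) = 3431*(180023/31526 + 473) = 3431*(15091821/31526) = 51780037851/31526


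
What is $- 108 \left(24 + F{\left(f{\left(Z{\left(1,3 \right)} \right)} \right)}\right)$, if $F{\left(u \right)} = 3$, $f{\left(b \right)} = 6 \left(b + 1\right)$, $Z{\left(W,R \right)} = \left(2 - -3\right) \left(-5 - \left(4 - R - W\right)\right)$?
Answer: $-2916$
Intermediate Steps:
$Z{\left(W,R \right)} = -45 + 5 R + 5 W$ ($Z{\left(W,R \right)} = \left(2 + 3\right) \left(-5 - \left(4 - R - W\right)\right) = 5 \left(-5 + \left(-4 + R + W\right)\right) = 5 \left(-9 + R + W\right) = -45 + 5 R + 5 W$)
$f{\left(b \right)} = 6 + 6 b$ ($f{\left(b \right)} = 6 \left(1 + b\right) = 6 + 6 b$)
$- 108 \left(24 + F{\left(f{\left(Z{\left(1,3 \right)} \right)} \right)}\right) = - 108 \left(24 + 3\right) = \left(-108\right) 27 = -2916$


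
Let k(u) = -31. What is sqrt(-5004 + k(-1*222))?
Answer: I*sqrt(5035) ≈ 70.958*I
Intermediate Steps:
sqrt(-5004 + k(-1*222)) = sqrt(-5004 - 31) = sqrt(-5035) = I*sqrt(5035)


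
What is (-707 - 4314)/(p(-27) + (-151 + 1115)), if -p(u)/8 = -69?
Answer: -5021/1516 ≈ -3.3120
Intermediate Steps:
p(u) = 552 (p(u) = -8*(-69) = 552)
(-707 - 4314)/(p(-27) + (-151 + 1115)) = (-707 - 4314)/(552 + (-151 + 1115)) = -5021/(552 + 964) = -5021/1516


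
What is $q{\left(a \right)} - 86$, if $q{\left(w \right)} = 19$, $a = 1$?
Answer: $-67$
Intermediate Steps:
$q{\left(a \right)} - 86 = 19 - 86 = -67$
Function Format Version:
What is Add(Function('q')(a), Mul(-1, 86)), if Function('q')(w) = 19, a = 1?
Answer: -67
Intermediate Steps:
Add(Function('q')(a), Mul(-1, 86)) = Add(19, Mul(-1, 86)) = Add(19, -86) = -67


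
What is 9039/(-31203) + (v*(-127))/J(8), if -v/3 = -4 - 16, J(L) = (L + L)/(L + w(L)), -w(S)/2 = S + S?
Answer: 118880417/10401 ≈ 11430.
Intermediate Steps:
w(S) = -4*S (w(S) = -2*(S + S) = -4*S)
J(L) = -⅔ (J(L) = (L + L)/(L - 4*L) = (2*L)/((-3*L)) = (2*L)*(-1/(3*L)) = -⅔)
v = 60 (v = -3*(-4 - 16) = -3*(-20) = 60)
9039/(-31203) + (v*(-127))/J(8) = 9039/(-31203) + (60*(-127))/(-⅔) = 9039*(-1/31203) - 7620*(-3/2) = -3013/10401 + 11430 = 118880417/10401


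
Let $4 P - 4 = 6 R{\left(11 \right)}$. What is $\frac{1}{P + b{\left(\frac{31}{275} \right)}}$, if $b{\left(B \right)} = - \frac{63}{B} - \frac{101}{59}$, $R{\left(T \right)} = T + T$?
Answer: $- \frac{1829}{963120} \approx -0.001899$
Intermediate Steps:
$R{\left(T \right)} = 2 T$
$b{\left(B \right)} = - \frac{101}{59} - \frac{63}{B}$ ($b{\left(B \right)} = - \frac{63}{B} - \frac{101}{59} = - \frac{101}{59} - \frac{63}{B}$)
$P = 34$ ($P = 1 + \frac{6 \cdot 2 \cdot 11}{4} = 1 + \frac{6 \cdot 22}{4} = 1 + \frac{1}{4} \cdot 132 = 1 + 33 = 34$)
$\frac{1}{P + b{\left(\frac{31}{275} \right)}} = \frac{1}{34 - \left(\frac{101}{59} + \frac{63}{31 \cdot \frac{1}{275}}\right)} = \frac{1}{34 - \left(\frac{101}{59} + \frac{63}{\frac{31}{275}}\right)} = \frac{1}{34 - \frac{1025306}{1829}} = \frac{1}{- \frac{963120}{1829}} = - \frac{1829}{963120}$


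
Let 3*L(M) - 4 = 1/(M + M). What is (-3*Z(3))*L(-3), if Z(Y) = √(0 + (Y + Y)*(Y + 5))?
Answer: -46*√3/3 ≈ -26.558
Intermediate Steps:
L(M) = 4/3 + 1/(6*M) (L(M) = 4/3 + 1/(3*(M + M)) = 4/3 + 1/(3*((2*M))) = 4/3 + (1/(2*M))/3 = 4/3 + 1/(6*M))
Z(Y) = √2*√(Y*(5 + Y)) (Z(Y) = √(0 + (2*Y)*(5 + Y)) = √(0 + 2*Y*(5 + Y)) = √(2*Y*(5 + Y)) = √2*√(Y*(5 + Y)))
(-3*Z(3))*L(-3) = (-3*√2*√(3*(5 + 3)))*((⅙)*(1 + 8*(-3))/(-3)) = (-3*√2*√(3*8))*((⅙)*(-⅓)*(1 - 24)) = (-3*√2*√24)*((⅙)*(-⅓)*(-23)) = -3*√2*2*√6*(23/18) = -12*√3*(23/18) = -46*√3/3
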